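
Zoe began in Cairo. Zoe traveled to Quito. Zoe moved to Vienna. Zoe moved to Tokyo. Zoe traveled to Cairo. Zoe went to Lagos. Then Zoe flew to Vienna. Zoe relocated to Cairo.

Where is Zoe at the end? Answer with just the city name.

Answer: Cairo

Derivation:
Tracking Zoe's location:
Start: Zoe is in Cairo.
After move 1: Cairo -> Quito. Zoe is in Quito.
After move 2: Quito -> Vienna. Zoe is in Vienna.
After move 3: Vienna -> Tokyo. Zoe is in Tokyo.
After move 4: Tokyo -> Cairo. Zoe is in Cairo.
After move 5: Cairo -> Lagos. Zoe is in Lagos.
After move 6: Lagos -> Vienna. Zoe is in Vienna.
After move 7: Vienna -> Cairo. Zoe is in Cairo.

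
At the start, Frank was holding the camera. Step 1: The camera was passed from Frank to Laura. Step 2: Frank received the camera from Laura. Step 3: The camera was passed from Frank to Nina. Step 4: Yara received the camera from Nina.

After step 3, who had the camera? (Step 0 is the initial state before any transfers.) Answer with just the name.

Answer: Nina

Derivation:
Tracking the camera holder through step 3:
After step 0 (start): Frank
After step 1: Laura
After step 2: Frank
After step 3: Nina

At step 3, the holder is Nina.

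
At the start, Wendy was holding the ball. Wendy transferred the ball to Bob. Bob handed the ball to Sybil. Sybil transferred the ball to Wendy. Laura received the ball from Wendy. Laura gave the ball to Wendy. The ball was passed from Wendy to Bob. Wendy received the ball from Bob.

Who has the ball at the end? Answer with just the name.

Tracking the ball through each event:
Start: Wendy has the ball.
After event 1: Bob has the ball.
After event 2: Sybil has the ball.
After event 3: Wendy has the ball.
After event 4: Laura has the ball.
After event 5: Wendy has the ball.
After event 6: Bob has the ball.
After event 7: Wendy has the ball.

Answer: Wendy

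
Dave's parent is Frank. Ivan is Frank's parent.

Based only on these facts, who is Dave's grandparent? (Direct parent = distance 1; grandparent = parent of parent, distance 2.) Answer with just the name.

Reconstructing the parent chain from the given facts:
  Ivan -> Frank -> Dave
(each arrow means 'parent of the next')
Positions in the chain (0 = top):
  position of Ivan: 0
  position of Frank: 1
  position of Dave: 2

Dave is at position 2; the grandparent is 2 steps up the chain, i.e. position 0: Ivan.

Answer: Ivan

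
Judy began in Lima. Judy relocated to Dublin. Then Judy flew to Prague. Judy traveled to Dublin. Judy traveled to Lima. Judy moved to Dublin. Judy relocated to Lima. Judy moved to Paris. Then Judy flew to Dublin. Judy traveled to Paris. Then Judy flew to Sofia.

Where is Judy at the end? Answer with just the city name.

Tracking Judy's location:
Start: Judy is in Lima.
After move 1: Lima -> Dublin. Judy is in Dublin.
After move 2: Dublin -> Prague. Judy is in Prague.
After move 3: Prague -> Dublin. Judy is in Dublin.
After move 4: Dublin -> Lima. Judy is in Lima.
After move 5: Lima -> Dublin. Judy is in Dublin.
After move 6: Dublin -> Lima. Judy is in Lima.
After move 7: Lima -> Paris. Judy is in Paris.
After move 8: Paris -> Dublin. Judy is in Dublin.
After move 9: Dublin -> Paris. Judy is in Paris.
After move 10: Paris -> Sofia. Judy is in Sofia.

Answer: Sofia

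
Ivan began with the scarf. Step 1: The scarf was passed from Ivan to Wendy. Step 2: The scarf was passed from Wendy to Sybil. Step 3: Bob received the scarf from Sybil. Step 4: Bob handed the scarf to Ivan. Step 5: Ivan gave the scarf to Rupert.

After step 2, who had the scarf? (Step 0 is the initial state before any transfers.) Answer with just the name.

Answer: Sybil

Derivation:
Tracking the scarf holder through step 2:
After step 0 (start): Ivan
After step 1: Wendy
After step 2: Sybil

At step 2, the holder is Sybil.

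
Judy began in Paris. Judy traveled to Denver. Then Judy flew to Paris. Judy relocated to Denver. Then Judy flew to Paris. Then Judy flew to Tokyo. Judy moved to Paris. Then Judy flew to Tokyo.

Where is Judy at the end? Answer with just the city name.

Answer: Tokyo

Derivation:
Tracking Judy's location:
Start: Judy is in Paris.
After move 1: Paris -> Denver. Judy is in Denver.
After move 2: Denver -> Paris. Judy is in Paris.
After move 3: Paris -> Denver. Judy is in Denver.
After move 4: Denver -> Paris. Judy is in Paris.
After move 5: Paris -> Tokyo. Judy is in Tokyo.
After move 6: Tokyo -> Paris. Judy is in Paris.
After move 7: Paris -> Tokyo. Judy is in Tokyo.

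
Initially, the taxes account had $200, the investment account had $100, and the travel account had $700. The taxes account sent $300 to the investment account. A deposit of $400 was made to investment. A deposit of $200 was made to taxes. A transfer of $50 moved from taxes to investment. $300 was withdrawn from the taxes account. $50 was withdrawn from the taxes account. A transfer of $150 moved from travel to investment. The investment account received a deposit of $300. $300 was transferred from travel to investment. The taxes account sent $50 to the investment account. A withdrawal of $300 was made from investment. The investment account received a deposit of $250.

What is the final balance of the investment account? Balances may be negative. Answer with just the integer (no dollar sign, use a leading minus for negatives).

Tracking account balances step by step:
Start: taxes=200, investment=100, travel=700
Event 1 (transfer 300 taxes -> investment): taxes: 200 - 300 = -100, investment: 100 + 300 = 400. Balances: taxes=-100, investment=400, travel=700
Event 2 (deposit 400 to investment): investment: 400 + 400 = 800. Balances: taxes=-100, investment=800, travel=700
Event 3 (deposit 200 to taxes): taxes: -100 + 200 = 100. Balances: taxes=100, investment=800, travel=700
Event 4 (transfer 50 taxes -> investment): taxes: 100 - 50 = 50, investment: 800 + 50 = 850. Balances: taxes=50, investment=850, travel=700
Event 5 (withdraw 300 from taxes): taxes: 50 - 300 = -250. Balances: taxes=-250, investment=850, travel=700
Event 6 (withdraw 50 from taxes): taxes: -250 - 50 = -300. Balances: taxes=-300, investment=850, travel=700
Event 7 (transfer 150 travel -> investment): travel: 700 - 150 = 550, investment: 850 + 150 = 1000. Balances: taxes=-300, investment=1000, travel=550
Event 8 (deposit 300 to investment): investment: 1000 + 300 = 1300. Balances: taxes=-300, investment=1300, travel=550
Event 9 (transfer 300 travel -> investment): travel: 550 - 300 = 250, investment: 1300 + 300 = 1600. Balances: taxes=-300, investment=1600, travel=250
Event 10 (transfer 50 taxes -> investment): taxes: -300 - 50 = -350, investment: 1600 + 50 = 1650. Balances: taxes=-350, investment=1650, travel=250
Event 11 (withdraw 300 from investment): investment: 1650 - 300 = 1350. Balances: taxes=-350, investment=1350, travel=250
Event 12 (deposit 250 to investment): investment: 1350 + 250 = 1600. Balances: taxes=-350, investment=1600, travel=250

Final balance of investment: 1600

Answer: 1600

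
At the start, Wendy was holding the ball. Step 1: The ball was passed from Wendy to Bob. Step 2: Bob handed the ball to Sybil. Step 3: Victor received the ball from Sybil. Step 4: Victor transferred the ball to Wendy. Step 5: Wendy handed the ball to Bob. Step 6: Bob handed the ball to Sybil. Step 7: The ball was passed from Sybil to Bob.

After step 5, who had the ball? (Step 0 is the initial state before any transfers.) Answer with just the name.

Tracking the ball holder through step 5:
After step 0 (start): Wendy
After step 1: Bob
After step 2: Sybil
After step 3: Victor
After step 4: Wendy
After step 5: Bob

At step 5, the holder is Bob.

Answer: Bob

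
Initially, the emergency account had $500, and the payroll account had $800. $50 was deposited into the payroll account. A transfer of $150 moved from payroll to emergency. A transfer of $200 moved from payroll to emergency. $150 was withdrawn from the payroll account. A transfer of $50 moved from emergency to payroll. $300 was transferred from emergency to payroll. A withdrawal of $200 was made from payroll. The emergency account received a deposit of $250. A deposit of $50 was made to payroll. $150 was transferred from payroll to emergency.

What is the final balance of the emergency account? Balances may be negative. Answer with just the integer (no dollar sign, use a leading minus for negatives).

Tracking account balances step by step:
Start: emergency=500, payroll=800
Event 1 (deposit 50 to payroll): payroll: 800 + 50 = 850. Balances: emergency=500, payroll=850
Event 2 (transfer 150 payroll -> emergency): payroll: 850 - 150 = 700, emergency: 500 + 150 = 650. Balances: emergency=650, payroll=700
Event 3 (transfer 200 payroll -> emergency): payroll: 700 - 200 = 500, emergency: 650 + 200 = 850. Balances: emergency=850, payroll=500
Event 4 (withdraw 150 from payroll): payroll: 500 - 150 = 350. Balances: emergency=850, payroll=350
Event 5 (transfer 50 emergency -> payroll): emergency: 850 - 50 = 800, payroll: 350 + 50 = 400. Balances: emergency=800, payroll=400
Event 6 (transfer 300 emergency -> payroll): emergency: 800 - 300 = 500, payroll: 400 + 300 = 700. Balances: emergency=500, payroll=700
Event 7 (withdraw 200 from payroll): payroll: 700 - 200 = 500. Balances: emergency=500, payroll=500
Event 8 (deposit 250 to emergency): emergency: 500 + 250 = 750. Balances: emergency=750, payroll=500
Event 9 (deposit 50 to payroll): payroll: 500 + 50 = 550. Balances: emergency=750, payroll=550
Event 10 (transfer 150 payroll -> emergency): payroll: 550 - 150 = 400, emergency: 750 + 150 = 900. Balances: emergency=900, payroll=400

Final balance of emergency: 900

Answer: 900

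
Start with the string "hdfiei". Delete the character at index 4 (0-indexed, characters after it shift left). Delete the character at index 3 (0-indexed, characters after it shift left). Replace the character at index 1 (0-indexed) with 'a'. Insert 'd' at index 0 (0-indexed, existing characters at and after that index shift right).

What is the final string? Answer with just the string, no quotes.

Applying each edit step by step:
Start: "hdfiei"
Op 1 (delete idx 4 = 'e'): "hdfiei" -> "hdfii"
Op 2 (delete idx 3 = 'i'): "hdfii" -> "hdfi"
Op 3 (replace idx 1: 'd' -> 'a'): "hdfi" -> "hafi"
Op 4 (insert 'd' at idx 0): "hafi" -> "dhafi"

Answer: dhafi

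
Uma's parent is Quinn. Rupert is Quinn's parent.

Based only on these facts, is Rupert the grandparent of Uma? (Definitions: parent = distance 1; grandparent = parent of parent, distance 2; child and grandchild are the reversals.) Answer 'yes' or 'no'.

Reconstructing the parent chain from the given facts:
  Rupert -> Quinn -> Uma
(each arrow means 'parent of the next')
Positions in the chain (0 = top):
  position of Rupert: 0
  position of Quinn: 1
  position of Uma: 2

Rupert is at position 0, Uma is at position 2; signed distance (j - i) = 2.
'grandparent' requires j - i = 2. Actual distance is 2, so the relation HOLDS.

Answer: yes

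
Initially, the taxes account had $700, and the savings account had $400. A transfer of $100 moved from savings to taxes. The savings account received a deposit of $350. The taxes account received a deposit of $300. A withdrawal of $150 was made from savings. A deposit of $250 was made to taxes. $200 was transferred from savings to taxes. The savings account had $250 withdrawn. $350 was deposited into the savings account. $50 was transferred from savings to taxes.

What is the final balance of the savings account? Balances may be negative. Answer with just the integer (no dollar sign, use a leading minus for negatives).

Tracking account balances step by step:
Start: taxes=700, savings=400
Event 1 (transfer 100 savings -> taxes): savings: 400 - 100 = 300, taxes: 700 + 100 = 800. Balances: taxes=800, savings=300
Event 2 (deposit 350 to savings): savings: 300 + 350 = 650. Balances: taxes=800, savings=650
Event 3 (deposit 300 to taxes): taxes: 800 + 300 = 1100. Balances: taxes=1100, savings=650
Event 4 (withdraw 150 from savings): savings: 650 - 150 = 500. Balances: taxes=1100, savings=500
Event 5 (deposit 250 to taxes): taxes: 1100 + 250 = 1350. Balances: taxes=1350, savings=500
Event 6 (transfer 200 savings -> taxes): savings: 500 - 200 = 300, taxes: 1350 + 200 = 1550. Balances: taxes=1550, savings=300
Event 7 (withdraw 250 from savings): savings: 300 - 250 = 50. Balances: taxes=1550, savings=50
Event 8 (deposit 350 to savings): savings: 50 + 350 = 400. Balances: taxes=1550, savings=400
Event 9 (transfer 50 savings -> taxes): savings: 400 - 50 = 350, taxes: 1550 + 50 = 1600. Balances: taxes=1600, savings=350

Final balance of savings: 350

Answer: 350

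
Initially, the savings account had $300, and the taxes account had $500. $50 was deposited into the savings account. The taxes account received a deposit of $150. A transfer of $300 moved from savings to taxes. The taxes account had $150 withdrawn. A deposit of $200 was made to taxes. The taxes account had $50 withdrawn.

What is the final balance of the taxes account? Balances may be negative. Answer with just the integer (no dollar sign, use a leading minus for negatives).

Answer: 950

Derivation:
Tracking account balances step by step:
Start: savings=300, taxes=500
Event 1 (deposit 50 to savings): savings: 300 + 50 = 350. Balances: savings=350, taxes=500
Event 2 (deposit 150 to taxes): taxes: 500 + 150 = 650. Balances: savings=350, taxes=650
Event 3 (transfer 300 savings -> taxes): savings: 350 - 300 = 50, taxes: 650 + 300 = 950. Balances: savings=50, taxes=950
Event 4 (withdraw 150 from taxes): taxes: 950 - 150 = 800. Balances: savings=50, taxes=800
Event 5 (deposit 200 to taxes): taxes: 800 + 200 = 1000. Balances: savings=50, taxes=1000
Event 6 (withdraw 50 from taxes): taxes: 1000 - 50 = 950. Balances: savings=50, taxes=950

Final balance of taxes: 950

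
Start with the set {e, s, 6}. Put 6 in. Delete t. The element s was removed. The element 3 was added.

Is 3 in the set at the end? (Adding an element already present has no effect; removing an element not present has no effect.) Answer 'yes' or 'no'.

Tracking the set through each operation:
Start: {6, e, s}
Event 1 (add 6): already present, no change. Set: {6, e, s}
Event 2 (remove t): not present, no change. Set: {6, e, s}
Event 3 (remove s): removed. Set: {6, e}
Event 4 (add 3): added. Set: {3, 6, e}

Final set: {3, 6, e} (size 3)
3 is in the final set.

Answer: yes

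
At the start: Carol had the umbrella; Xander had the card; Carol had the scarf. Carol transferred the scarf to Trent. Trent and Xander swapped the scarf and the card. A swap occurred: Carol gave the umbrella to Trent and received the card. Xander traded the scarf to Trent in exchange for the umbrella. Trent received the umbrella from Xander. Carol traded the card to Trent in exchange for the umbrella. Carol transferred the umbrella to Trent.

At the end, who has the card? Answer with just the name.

Answer: Trent

Derivation:
Tracking all object holders:
Start: umbrella:Carol, card:Xander, scarf:Carol
Event 1 (give scarf: Carol -> Trent). State: umbrella:Carol, card:Xander, scarf:Trent
Event 2 (swap scarf<->card: now scarf:Xander, card:Trent). State: umbrella:Carol, card:Trent, scarf:Xander
Event 3 (swap umbrella<->card: now umbrella:Trent, card:Carol). State: umbrella:Trent, card:Carol, scarf:Xander
Event 4 (swap scarf<->umbrella: now scarf:Trent, umbrella:Xander). State: umbrella:Xander, card:Carol, scarf:Trent
Event 5 (give umbrella: Xander -> Trent). State: umbrella:Trent, card:Carol, scarf:Trent
Event 6 (swap card<->umbrella: now card:Trent, umbrella:Carol). State: umbrella:Carol, card:Trent, scarf:Trent
Event 7 (give umbrella: Carol -> Trent). State: umbrella:Trent, card:Trent, scarf:Trent

Final state: umbrella:Trent, card:Trent, scarf:Trent
The card is held by Trent.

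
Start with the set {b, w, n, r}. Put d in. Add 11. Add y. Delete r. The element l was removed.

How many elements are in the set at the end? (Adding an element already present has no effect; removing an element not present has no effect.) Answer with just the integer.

Answer: 6

Derivation:
Tracking the set through each operation:
Start: {b, n, r, w}
Event 1 (add d): added. Set: {b, d, n, r, w}
Event 2 (add 11): added. Set: {11, b, d, n, r, w}
Event 3 (add y): added. Set: {11, b, d, n, r, w, y}
Event 4 (remove r): removed. Set: {11, b, d, n, w, y}
Event 5 (remove l): not present, no change. Set: {11, b, d, n, w, y}

Final set: {11, b, d, n, w, y} (size 6)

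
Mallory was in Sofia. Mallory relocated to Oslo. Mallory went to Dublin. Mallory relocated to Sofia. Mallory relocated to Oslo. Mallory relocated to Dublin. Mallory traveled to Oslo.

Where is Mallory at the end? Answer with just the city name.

Tracking Mallory's location:
Start: Mallory is in Sofia.
After move 1: Sofia -> Oslo. Mallory is in Oslo.
After move 2: Oslo -> Dublin. Mallory is in Dublin.
After move 3: Dublin -> Sofia. Mallory is in Sofia.
After move 4: Sofia -> Oslo. Mallory is in Oslo.
After move 5: Oslo -> Dublin. Mallory is in Dublin.
After move 6: Dublin -> Oslo. Mallory is in Oslo.

Answer: Oslo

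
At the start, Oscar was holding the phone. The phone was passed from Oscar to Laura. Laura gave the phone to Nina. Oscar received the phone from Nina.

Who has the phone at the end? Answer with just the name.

Tracking the phone through each event:
Start: Oscar has the phone.
After event 1: Laura has the phone.
After event 2: Nina has the phone.
After event 3: Oscar has the phone.

Answer: Oscar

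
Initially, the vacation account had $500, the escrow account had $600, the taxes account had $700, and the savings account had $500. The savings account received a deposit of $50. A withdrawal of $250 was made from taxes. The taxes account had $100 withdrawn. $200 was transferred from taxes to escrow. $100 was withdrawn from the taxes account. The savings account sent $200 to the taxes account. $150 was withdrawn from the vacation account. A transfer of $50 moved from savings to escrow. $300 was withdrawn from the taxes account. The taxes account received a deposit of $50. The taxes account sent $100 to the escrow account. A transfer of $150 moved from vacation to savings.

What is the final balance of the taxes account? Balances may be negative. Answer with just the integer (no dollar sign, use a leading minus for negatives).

Tracking account balances step by step:
Start: vacation=500, escrow=600, taxes=700, savings=500
Event 1 (deposit 50 to savings): savings: 500 + 50 = 550. Balances: vacation=500, escrow=600, taxes=700, savings=550
Event 2 (withdraw 250 from taxes): taxes: 700 - 250 = 450. Balances: vacation=500, escrow=600, taxes=450, savings=550
Event 3 (withdraw 100 from taxes): taxes: 450 - 100 = 350. Balances: vacation=500, escrow=600, taxes=350, savings=550
Event 4 (transfer 200 taxes -> escrow): taxes: 350 - 200 = 150, escrow: 600 + 200 = 800. Balances: vacation=500, escrow=800, taxes=150, savings=550
Event 5 (withdraw 100 from taxes): taxes: 150 - 100 = 50. Balances: vacation=500, escrow=800, taxes=50, savings=550
Event 6 (transfer 200 savings -> taxes): savings: 550 - 200 = 350, taxes: 50 + 200 = 250. Balances: vacation=500, escrow=800, taxes=250, savings=350
Event 7 (withdraw 150 from vacation): vacation: 500 - 150 = 350. Balances: vacation=350, escrow=800, taxes=250, savings=350
Event 8 (transfer 50 savings -> escrow): savings: 350 - 50 = 300, escrow: 800 + 50 = 850. Balances: vacation=350, escrow=850, taxes=250, savings=300
Event 9 (withdraw 300 from taxes): taxes: 250 - 300 = -50. Balances: vacation=350, escrow=850, taxes=-50, savings=300
Event 10 (deposit 50 to taxes): taxes: -50 + 50 = 0. Balances: vacation=350, escrow=850, taxes=0, savings=300
Event 11 (transfer 100 taxes -> escrow): taxes: 0 - 100 = -100, escrow: 850 + 100 = 950. Balances: vacation=350, escrow=950, taxes=-100, savings=300
Event 12 (transfer 150 vacation -> savings): vacation: 350 - 150 = 200, savings: 300 + 150 = 450. Balances: vacation=200, escrow=950, taxes=-100, savings=450

Final balance of taxes: -100

Answer: -100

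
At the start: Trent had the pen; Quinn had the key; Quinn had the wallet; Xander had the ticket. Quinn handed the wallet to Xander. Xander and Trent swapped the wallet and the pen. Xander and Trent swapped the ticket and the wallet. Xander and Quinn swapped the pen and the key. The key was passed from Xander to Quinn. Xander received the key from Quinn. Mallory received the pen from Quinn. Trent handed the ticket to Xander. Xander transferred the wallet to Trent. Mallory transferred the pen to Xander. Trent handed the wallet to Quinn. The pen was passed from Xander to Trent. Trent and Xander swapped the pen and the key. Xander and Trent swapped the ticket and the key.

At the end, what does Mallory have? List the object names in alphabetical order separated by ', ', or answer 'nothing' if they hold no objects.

Answer: nothing

Derivation:
Tracking all object holders:
Start: pen:Trent, key:Quinn, wallet:Quinn, ticket:Xander
Event 1 (give wallet: Quinn -> Xander). State: pen:Trent, key:Quinn, wallet:Xander, ticket:Xander
Event 2 (swap wallet<->pen: now wallet:Trent, pen:Xander). State: pen:Xander, key:Quinn, wallet:Trent, ticket:Xander
Event 3 (swap ticket<->wallet: now ticket:Trent, wallet:Xander). State: pen:Xander, key:Quinn, wallet:Xander, ticket:Trent
Event 4 (swap pen<->key: now pen:Quinn, key:Xander). State: pen:Quinn, key:Xander, wallet:Xander, ticket:Trent
Event 5 (give key: Xander -> Quinn). State: pen:Quinn, key:Quinn, wallet:Xander, ticket:Trent
Event 6 (give key: Quinn -> Xander). State: pen:Quinn, key:Xander, wallet:Xander, ticket:Trent
Event 7 (give pen: Quinn -> Mallory). State: pen:Mallory, key:Xander, wallet:Xander, ticket:Trent
Event 8 (give ticket: Trent -> Xander). State: pen:Mallory, key:Xander, wallet:Xander, ticket:Xander
Event 9 (give wallet: Xander -> Trent). State: pen:Mallory, key:Xander, wallet:Trent, ticket:Xander
Event 10 (give pen: Mallory -> Xander). State: pen:Xander, key:Xander, wallet:Trent, ticket:Xander
Event 11 (give wallet: Trent -> Quinn). State: pen:Xander, key:Xander, wallet:Quinn, ticket:Xander
Event 12 (give pen: Xander -> Trent). State: pen:Trent, key:Xander, wallet:Quinn, ticket:Xander
Event 13 (swap pen<->key: now pen:Xander, key:Trent). State: pen:Xander, key:Trent, wallet:Quinn, ticket:Xander
Event 14 (swap ticket<->key: now ticket:Trent, key:Xander). State: pen:Xander, key:Xander, wallet:Quinn, ticket:Trent

Final state: pen:Xander, key:Xander, wallet:Quinn, ticket:Trent
Mallory holds: (nothing).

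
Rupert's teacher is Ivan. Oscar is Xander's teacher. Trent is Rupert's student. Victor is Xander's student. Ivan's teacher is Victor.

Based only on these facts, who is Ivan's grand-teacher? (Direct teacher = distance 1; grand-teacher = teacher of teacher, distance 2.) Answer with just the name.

Reconstructing the teacher chain from the given facts:
  Oscar -> Xander -> Victor -> Ivan -> Rupert -> Trent
(each arrow means 'teacher of the next')
Positions in the chain (0 = top):
  position of Oscar: 0
  position of Xander: 1
  position of Victor: 2
  position of Ivan: 3
  position of Rupert: 4
  position of Trent: 5

Ivan is at position 3; the grand-teacher is 2 steps up the chain, i.e. position 1: Xander.

Answer: Xander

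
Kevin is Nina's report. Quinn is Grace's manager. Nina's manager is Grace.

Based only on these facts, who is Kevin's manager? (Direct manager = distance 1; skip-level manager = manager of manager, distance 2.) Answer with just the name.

Answer: Nina

Derivation:
Reconstructing the manager chain from the given facts:
  Quinn -> Grace -> Nina -> Kevin
(each arrow means 'manager of the next')
Positions in the chain (0 = top):
  position of Quinn: 0
  position of Grace: 1
  position of Nina: 2
  position of Kevin: 3

Kevin is at position 3; the manager is 1 step up the chain, i.e. position 2: Nina.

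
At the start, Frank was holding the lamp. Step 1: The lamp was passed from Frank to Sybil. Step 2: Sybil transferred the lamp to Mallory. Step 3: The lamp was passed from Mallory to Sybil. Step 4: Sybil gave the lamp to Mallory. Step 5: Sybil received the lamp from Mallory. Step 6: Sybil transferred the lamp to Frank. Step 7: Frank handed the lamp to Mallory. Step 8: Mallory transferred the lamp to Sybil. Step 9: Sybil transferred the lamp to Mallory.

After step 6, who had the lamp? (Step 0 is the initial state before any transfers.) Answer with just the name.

Answer: Frank

Derivation:
Tracking the lamp holder through step 6:
After step 0 (start): Frank
After step 1: Sybil
After step 2: Mallory
After step 3: Sybil
After step 4: Mallory
After step 5: Sybil
After step 6: Frank

At step 6, the holder is Frank.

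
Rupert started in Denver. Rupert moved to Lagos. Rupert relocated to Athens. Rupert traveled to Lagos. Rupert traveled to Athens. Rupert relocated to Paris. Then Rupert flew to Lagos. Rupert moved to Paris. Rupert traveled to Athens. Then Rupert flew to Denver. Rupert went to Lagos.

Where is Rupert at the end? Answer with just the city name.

Tracking Rupert's location:
Start: Rupert is in Denver.
After move 1: Denver -> Lagos. Rupert is in Lagos.
After move 2: Lagos -> Athens. Rupert is in Athens.
After move 3: Athens -> Lagos. Rupert is in Lagos.
After move 4: Lagos -> Athens. Rupert is in Athens.
After move 5: Athens -> Paris. Rupert is in Paris.
After move 6: Paris -> Lagos. Rupert is in Lagos.
After move 7: Lagos -> Paris. Rupert is in Paris.
After move 8: Paris -> Athens. Rupert is in Athens.
After move 9: Athens -> Denver. Rupert is in Denver.
After move 10: Denver -> Lagos. Rupert is in Lagos.

Answer: Lagos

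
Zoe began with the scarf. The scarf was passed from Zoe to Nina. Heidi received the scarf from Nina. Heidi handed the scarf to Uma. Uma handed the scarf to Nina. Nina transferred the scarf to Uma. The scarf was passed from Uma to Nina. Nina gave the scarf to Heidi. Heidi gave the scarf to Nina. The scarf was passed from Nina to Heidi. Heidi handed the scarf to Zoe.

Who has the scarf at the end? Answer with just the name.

Answer: Zoe

Derivation:
Tracking the scarf through each event:
Start: Zoe has the scarf.
After event 1: Nina has the scarf.
After event 2: Heidi has the scarf.
After event 3: Uma has the scarf.
After event 4: Nina has the scarf.
After event 5: Uma has the scarf.
After event 6: Nina has the scarf.
After event 7: Heidi has the scarf.
After event 8: Nina has the scarf.
After event 9: Heidi has the scarf.
After event 10: Zoe has the scarf.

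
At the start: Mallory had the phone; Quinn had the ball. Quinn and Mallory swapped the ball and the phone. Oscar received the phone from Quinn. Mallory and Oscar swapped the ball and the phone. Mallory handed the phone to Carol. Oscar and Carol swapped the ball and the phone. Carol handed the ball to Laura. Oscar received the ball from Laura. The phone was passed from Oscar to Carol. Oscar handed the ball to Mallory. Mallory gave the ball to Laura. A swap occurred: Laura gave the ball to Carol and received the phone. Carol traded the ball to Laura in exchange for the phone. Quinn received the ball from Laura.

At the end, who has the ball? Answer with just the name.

Tracking all object holders:
Start: phone:Mallory, ball:Quinn
Event 1 (swap ball<->phone: now ball:Mallory, phone:Quinn). State: phone:Quinn, ball:Mallory
Event 2 (give phone: Quinn -> Oscar). State: phone:Oscar, ball:Mallory
Event 3 (swap ball<->phone: now ball:Oscar, phone:Mallory). State: phone:Mallory, ball:Oscar
Event 4 (give phone: Mallory -> Carol). State: phone:Carol, ball:Oscar
Event 5 (swap ball<->phone: now ball:Carol, phone:Oscar). State: phone:Oscar, ball:Carol
Event 6 (give ball: Carol -> Laura). State: phone:Oscar, ball:Laura
Event 7 (give ball: Laura -> Oscar). State: phone:Oscar, ball:Oscar
Event 8 (give phone: Oscar -> Carol). State: phone:Carol, ball:Oscar
Event 9 (give ball: Oscar -> Mallory). State: phone:Carol, ball:Mallory
Event 10 (give ball: Mallory -> Laura). State: phone:Carol, ball:Laura
Event 11 (swap ball<->phone: now ball:Carol, phone:Laura). State: phone:Laura, ball:Carol
Event 12 (swap ball<->phone: now ball:Laura, phone:Carol). State: phone:Carol, ball:Laura
Event 13 (give ball: Laura -> Quinn). State: phone:Carol, ball:Quinn

Final state: phone:Carol, ball:Quinn
The ball is held by Quinn.

Answer: Quinn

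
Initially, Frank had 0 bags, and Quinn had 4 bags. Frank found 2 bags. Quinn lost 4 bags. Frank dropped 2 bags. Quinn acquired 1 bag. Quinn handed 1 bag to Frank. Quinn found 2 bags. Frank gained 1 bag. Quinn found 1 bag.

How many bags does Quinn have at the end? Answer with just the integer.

Answer: 3

Derivation:
Tracking counts step by step:
Start: Frank=0, Quinn=4
Event 1 (Frank +2): Frank: 0 -> 2. State: Frank=2, Quinn=4
Event 2 (Quinn -4): Quinn: 4 -> 0. State: Frank=2, Quinn=0
Event 3 (Frank -2): Frank: 2 -> 0. State: Frank=0, Quinn=0
Event 4 (Quinn +1): Quinn: 0 -> 1. State: Frank=0, Quinn=1
Event 5 (Quinn -> Frank, 1): Quinn: 1 -> 0, Frank: 0 -> 1. State: Frank=1, Quinn=0
Event 6 (Quinn +2): Quinn: 0 -> 2. State: Frank=1, Quinn=2
Event 7 (Frank +1): Frank: 1 -> 2. State: Frank=2, Quinn=2
Event 8 (Quinn +1): Quinn: 2 -> 3. State: Frank=2, Quinn=3

Quinn's final count: 3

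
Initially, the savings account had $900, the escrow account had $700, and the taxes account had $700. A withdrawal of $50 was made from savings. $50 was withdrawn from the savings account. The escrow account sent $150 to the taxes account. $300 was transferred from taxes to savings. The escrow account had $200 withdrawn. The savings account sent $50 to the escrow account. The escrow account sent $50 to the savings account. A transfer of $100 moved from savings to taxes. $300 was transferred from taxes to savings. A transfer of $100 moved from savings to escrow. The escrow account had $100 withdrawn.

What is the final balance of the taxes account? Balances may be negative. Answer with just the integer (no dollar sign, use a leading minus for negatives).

Tracking account balances step by step:
Start: savings=900, escrow=700, taxes=700
Event 1 (withdraw 50 from savings): savings: 900 - 50 = 850. Balances: savings=850, escrow=700, taxes=700
Event 2 (withdraw 50 from savings): savings: 850 - 50 = 800. Balances: savings=800, escrow=700, taxes=700
Event 3 (transfer 150 escrow -> taxes): escrow: 700 - 150 = 550, taxes: 700 + 150 = 850. Balances: savings=800, escrow=550, taxes=850
Event 4 (transfer 300 taxes -> savings): taxes: 850 - 300 = 550, savings: 800 + 300 = 1100. Balances: savings=1100, escrow=550, taxes=550
Event 5 (withdraw 200 from escrow): escrow: 550 - 200 = 350. Balances: savings=1100, escrow=350, taxes=550
Event 6 (transfer 50 savings -> escrow): savings: 1100 - 50 = 1050, escrow: 350 + 50 = 400. Balances: savings=1050, escrow=400, taxes=550
Event 7 (transfer 50 escrow -> savings): escrow: 400 - 50 = 350, savings: 1050 + 50 = 1100. Balances: savings=1100, escrow=350, taxes=550
Event 8 (transfer 100 savings -> taxes): savings: 1100 - 100 = 1000, taxes: 550 + 100 = 650. Balances: savings=1000, escrow=350, taxes=650
Event 9 (transfer 300 taxes -> savings): taxes: 650 - 300 = 350, savings: 1000 + 300 = 1300. Balances: savings=1300, escrow=350, taxes=350
Event 10 (transfer 100 savings -> escrow): savings: 1300 - 100 = 1200, escrow: 350 + 100 = 450. Balances: savings=1200, escrow=450, taxes=350
Event 11 (withdraw 100 from escrow): escrow: 450 - 100 = 350. Balances: savings=1200, escrow=350, taxes=350

Final balance of taxes: 350

Answer: 350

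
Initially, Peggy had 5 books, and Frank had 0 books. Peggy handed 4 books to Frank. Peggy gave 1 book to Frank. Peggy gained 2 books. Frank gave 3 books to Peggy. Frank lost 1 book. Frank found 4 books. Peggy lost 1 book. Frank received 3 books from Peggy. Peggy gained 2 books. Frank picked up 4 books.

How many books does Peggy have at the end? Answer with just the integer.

Answer: 3

Derivation:
Tracking counts step by step:
Start: Peggy=5, Frank=0
Event 1 (Peggy -> Frank, 4): Peggy: 5 -> 1, Frank: 0 -> 4. State: Peggy=1, Frank=4
Event 2 (Peggy -> Frank, 1): Peggy: 1 -> 0, Frank: 4 -> 5. State: Peggy=0, Frank=5
Event 3 (Peggy +2): Peggy: 0 -> 2. State: Peggy=2, Frank=5
Event 4 (Frank -> Peggy, 3): Frank: 5 -> 2, Peggy: 2 -> 5. State: Peggy=5, Frank=2
Event 5 (Frank -1): Frank: 2 -> 1. State: Peggy=5, Frank=1
Event 6 (Frank +4): Frank: 1 -> 5. State: Peggy=5, Frank=5
Event 7 (Peggy -1): Peggy: 5 -> 4. State: Peggy=4, Frank=5
Event 8 (Peggy -> Frank, 3): Peggy: 4 -> 1, Frank: 5 -> 8. State: Peggy=1, Frank=8
Event 9 (Peggy +2): Peggy: 1 -> 3. State: Peggy=3, Frank=8
Event 10 (Frank +4): Frank: 8 -> 12. State: Peggy=3, Frank=12

Peggy's final count: 3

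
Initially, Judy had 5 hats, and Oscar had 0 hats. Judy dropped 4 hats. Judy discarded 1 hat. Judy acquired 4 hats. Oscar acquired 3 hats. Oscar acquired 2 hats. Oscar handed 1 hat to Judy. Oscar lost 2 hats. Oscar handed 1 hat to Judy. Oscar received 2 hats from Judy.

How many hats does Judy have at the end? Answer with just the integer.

Answer: 4

Derivation:
Tracking counts step by step:
Start: Judy=5, Oscar=0
Event 1 (Judy -4): Judy: 5 -> 1. State: Judy=1, Oscar=0
Event 2 (Judy -1): Judy: 1 -> 0. State: Judy=0, Oscar=0
Event 3 (Judy +4): Judy: 0 -> 4. State: Judy=4, Oscar=0
Event 4 (Oscar +3): Oscar: 0 -> 3. State: Judy=4, Oscar=3
Event 5 (Oscar +2): Oscar: 3 -> 5. State: Judy=4, Oscar=5
Event 6 (Oscar -> Judy, 1): Oscar: 5 -> 4, Judy: 4 -> 5. State: Judy=5, Oscar=4
Event 7 (Oscar -2): Oscar: 4 -> 2. State: Judy=5, Oscar=2
Event 8 (Oscar -> Judy, 1): Oscar: 2 -> 1, Judy: 5 -> 6. State: Judy=6, Oscar=1
Event 9 (Judy -> Oscar, 2): Judy: 6 -> 4, Oscar: 1 -> 3. State: Judy=4, Oscar=3

Judy's final count: 4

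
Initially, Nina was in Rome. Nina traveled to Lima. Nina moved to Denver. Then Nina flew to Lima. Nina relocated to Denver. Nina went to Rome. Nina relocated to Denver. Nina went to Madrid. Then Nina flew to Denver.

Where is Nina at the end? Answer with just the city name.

Answer: Denver

Derivation:
Tracking Nina's location:
Start: Nina is in Rome.
After move 1: Rome -> Lima. Nina is in Lima.
After move 2: Lima -> Denver. Nina is in Denver.
After move 3: Denver -> Lima. Nina is in Lima.
After move 4: Lima -> Denver. Nina is in Denver.
After move 5: Denver -> Rome. Nina is in Rome.
After move 6: Rome -> Denver. Nina is in Denver.
After move 7: Denver -> Madrid. Nina is in Madrid.
After move 8: Madrid -> Denver. Nina is in Denver.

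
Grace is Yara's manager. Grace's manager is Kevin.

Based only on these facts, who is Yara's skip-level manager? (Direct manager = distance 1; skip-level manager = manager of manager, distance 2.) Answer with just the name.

Answer: Kevin

Derivation:
Reconstructing the manager chain from the given facts:
  Kevin -> Grace -> Yara
(each arrow means 'manager of the next')
Positions in the chain (0 = top):
  position of Kevin: 0
  position of Grace: 1
  position of Yara: 2

Yara is at position 2; the skip-level manager is 2 steps up the chain, i.e. position 0: Kevin.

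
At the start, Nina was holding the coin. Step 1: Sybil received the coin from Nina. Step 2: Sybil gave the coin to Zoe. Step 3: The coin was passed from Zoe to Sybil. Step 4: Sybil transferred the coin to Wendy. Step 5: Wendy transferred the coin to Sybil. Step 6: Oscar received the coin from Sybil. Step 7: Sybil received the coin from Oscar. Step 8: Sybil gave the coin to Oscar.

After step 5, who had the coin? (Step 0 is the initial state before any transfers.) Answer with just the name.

Answer: Sybil

Derivation:
Tracking the coin holder through step 5:
After step 0 (start): Nina
After step 1: Sybil
After step 2: Zoe
After step 3: Sybil
After step 4: Wendy
After step 5: Sybil

At step 5, the holder is Sybil.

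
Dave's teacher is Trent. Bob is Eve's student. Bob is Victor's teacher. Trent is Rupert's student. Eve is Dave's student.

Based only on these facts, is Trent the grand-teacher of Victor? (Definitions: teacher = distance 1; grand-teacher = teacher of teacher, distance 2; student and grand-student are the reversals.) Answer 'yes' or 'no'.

Reconstructing the teacher chain from the given facts:
  Rupert -> Trent -> Dave -> Eve -> Bob -> Victor
(each arrow means 'teacher of the next')
Positions in the chain (0 = top):
  position of Rupert: 0
  position of Trent: 1
  position of Dave: 2
  position of Eve: 3
  position of Bob: 4
  position of Victor: 5

Trent is at position 1, Victor is at position 5; signed distance (j - i) = 4.
'grand-teacher' requires j - i = 2. Actual distance is 4, so the relation does NOT hold.

Answer: no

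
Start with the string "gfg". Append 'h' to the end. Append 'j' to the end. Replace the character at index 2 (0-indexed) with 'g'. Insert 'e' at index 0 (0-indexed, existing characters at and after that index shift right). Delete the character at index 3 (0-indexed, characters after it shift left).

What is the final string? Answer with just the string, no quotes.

Applying each edit step by step:
Start: "gfg"
Op 1 (append 'h'): "gfg" -> "gfgh"
Op 2 (append 'j'): "gfgh" -> "gfghj"
Op 3 (replace idx 2: 'g' -> 'g'): "gfghj" -> "gfghj"
Op 4 (insert 'e' at idx 0): "gfghj" -> "egfghj"
Op 5 (delete idx 3 = 'g'): "egfghj" -> "egfhj"

Answer: egfhj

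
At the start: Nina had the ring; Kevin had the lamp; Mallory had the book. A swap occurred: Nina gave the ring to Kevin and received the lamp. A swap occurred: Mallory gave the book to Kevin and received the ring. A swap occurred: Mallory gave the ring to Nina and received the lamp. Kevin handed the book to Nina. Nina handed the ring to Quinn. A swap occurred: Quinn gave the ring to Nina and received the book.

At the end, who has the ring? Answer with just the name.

Tracking all object holders:
Start: ring:Nina, lamp:Kevin, book:Mallory
Event 1 (swap ring<->lamp: now ring:Kevin, lamp:Nina). State: ring:Kevin, lamp:Nina, book:Mallory
Event 2 (swap book<->ring: now book:Kevin, ring:Mallory). State: ring:Mallory, lamp:Nina, book:Kevin
Event 3 (swap ring<->lamp: now ring:Nina, lamp:Mallory). State: ring:Nina, lamp:Mallory, book:Kevin
Event 4 (give book: Kevin -> Nina). State: ring:Nina, lamp:Mallory, book:Nina
Event 5 (give ring: Nina -> Quinn). State: ring:Quinn, lamp:Mallory, book:Nina
Event 6 (swap ring<->book: now ring:Nina, book:Quinn). State: ring:Nina, lamp:Mallory, book:Quinn

Final state: ring:Nina, lamp:Mallory, book:Quinn
The ring is held by Nina.

Answer: Nina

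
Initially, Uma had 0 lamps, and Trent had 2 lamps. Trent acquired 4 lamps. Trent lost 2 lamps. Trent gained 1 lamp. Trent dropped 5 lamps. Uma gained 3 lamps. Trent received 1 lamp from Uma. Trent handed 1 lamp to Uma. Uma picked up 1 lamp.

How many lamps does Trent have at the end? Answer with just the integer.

Tracking counts step by step:
Start: Uma=0, Trent=2
Event 1 (Trent +4): Trent: 2 -> 6. State: Uma=0, Trent=6
Event 2 (Trent -2): Trent: 6 -> 4. State: Uma=0, Trent=4
Event 3 (Trent +1): Trent: 4 -> 5. State: Uma=0, Trent=5
Event 4 (Trent -5): Trent: 5 -> 0. State: Uma=0, Trent=0
Event 5 (Uma +3): Uma: 0 -> 3. State: Uma=3, Trent=0
Event 6 (Uma -> Trent, 1): Uma: 3 -> 2, Trent: 0 -> 1. State: Uma=2, Trent=1
Event 7 (Trent -> Uma, 1): Trent: 1 -> 0, Uma: 2 -> 3. State: Uma=3, Trent=0
Event 8 (Uma +1): Uma: 3 -> 4. State: Uma=4, Trent=0

Trent's final count: 0

Answer: 0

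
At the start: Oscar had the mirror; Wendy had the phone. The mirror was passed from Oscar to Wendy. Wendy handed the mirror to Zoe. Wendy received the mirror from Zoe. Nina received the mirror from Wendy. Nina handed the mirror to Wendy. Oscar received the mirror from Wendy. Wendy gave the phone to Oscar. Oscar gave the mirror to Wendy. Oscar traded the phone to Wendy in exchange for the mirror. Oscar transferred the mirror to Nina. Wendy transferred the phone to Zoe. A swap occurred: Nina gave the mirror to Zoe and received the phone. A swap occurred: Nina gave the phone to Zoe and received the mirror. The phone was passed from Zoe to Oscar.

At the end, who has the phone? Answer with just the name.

Tracking all object holders:
Start: mirror:Oscar, phone:Wendy
Event 1 (give mirror: Oscar -> Wendy). State: mirror:Wendy, phone:Wendy
Event 2 (give mirror: Wendy -> Zoe). State: mirror:Zoe, phone:Wendy
Event 3 (give mirror: Zoe -> Wendy). State: mirror:Wendy, phone:Wendy
Event 4 (give mirror: Wendy -> Nina). State: mirror:Nina, phone:Wendy
Event 5 (give mirror: Nina -> Wendy). State: mirror:Wendy, phone:Wendy
Event 6 (give mirror: Wendy -> Oscar). State: mirror:Oscar, phone:Wendy
Event 7 (give phone: Wendy -> Oscar). State: mirror:Oscar, phone:Oscar
Event 8 (give mirror: Oscar -> Wendy). State: mirror:Wendy, phone:Oscar
Event 9 (swap phone<->mirror: now phone:Wendy, mirror:Oscar). State: mirror:Oscar, phone:Wendy
Event 10 (give mirror: Oscar -> Nina). State: mirror:Nina, phone:Wendy
Event 11 (give phone: Wendy -> Zoe). State: mirror:Nina, phone:Zoe
Event 12 (swap mirror<->phone: now mirror:Zoe, phone:Nina). State: mirror:Zoe, phone:Nina
Event 13 (swap phone<->mirror: now phone:Zoe, mirror:Nina). State: mirror:Nina, phone:Zoe
Event 14 (give phone: Zoe -> Oscar). State: mirror:Nina, phone:Oscar

Final state: mirror:Nina, phone:Oscar
The phone is held by Oscar.

Answer: Oscar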